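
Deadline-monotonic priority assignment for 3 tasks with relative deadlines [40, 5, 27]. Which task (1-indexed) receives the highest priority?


Sort tasks by relative deadline (ascending):
  Task 2: deadline = 5
  Task 3: deadline = 27
  Task 1: deadline = 40
Priority order (highest first): [2, 3, 1]
Highest priority task = 2

2


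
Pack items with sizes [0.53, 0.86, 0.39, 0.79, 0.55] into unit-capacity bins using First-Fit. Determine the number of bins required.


Place items sequentially using First-Fit:
  Item 0.53 -> new Bin 1
  Item 0.86 -> new Bin 2
  Item 0.39 -> Bin 1 (now 0.92)
  Item 0.79 -> new Bin 3
  Item 0.55 -> new Bin 4
Total bins used = 4

4


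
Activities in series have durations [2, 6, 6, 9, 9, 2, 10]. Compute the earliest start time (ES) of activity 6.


Activity 6 starts after activities 1 through 5 complete.
Predecessor durations: [2, 6, 6, 9, 9]
ES = 2 + 6 + 6 + 9 + 9 = 32

32


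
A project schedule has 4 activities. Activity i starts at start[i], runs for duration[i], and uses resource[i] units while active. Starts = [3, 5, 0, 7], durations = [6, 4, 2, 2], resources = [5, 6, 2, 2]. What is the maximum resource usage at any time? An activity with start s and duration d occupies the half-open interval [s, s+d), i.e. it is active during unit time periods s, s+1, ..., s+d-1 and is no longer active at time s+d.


Each activity i is active on [start_i, start_i + duration_i).
Compute total resource usage per time slot:
  t=0: active resources = [2], total = 2
  t=1: active resources = [2], total = 2
  t=2: active resources = [], total = 0
  t=3: active resources = [5], total = 5
  t=4: active resources = [5], total = 5
  t=5: active resources = [5, 6], total = 11
  t=6: active resources = [5, 6], total = 11
  t=7: active resources = [5, 6, 2], total = 13
  t=8: active resources = [5, 6, 2], total = 13
Peak resource demand = 13

13


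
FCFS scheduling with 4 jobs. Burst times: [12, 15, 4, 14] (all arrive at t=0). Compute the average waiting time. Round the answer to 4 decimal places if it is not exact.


FCFS order (as given): [12, 15, 4, 14]
Waiting times:
  Job 1: wait = 0
  Job 2: wait = 12
  Job 3: wait = 27
  Job 4: wait = 31
Sum of waiting times = 70
Average waiting time = 70/4 = 17.5

17.5


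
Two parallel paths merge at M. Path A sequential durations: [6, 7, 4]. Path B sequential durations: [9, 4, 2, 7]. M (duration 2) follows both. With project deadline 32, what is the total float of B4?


Forward pass: ES(B4) = sum of predecessors on chain B = 15
EF = ES + duration = 15 + 7 = 22
Backward pass: LF(M) = deadline = 32; LS(M) = 32 - 2 = 30
LF(B4) = LS(M) - sum(successors on chain B) = 30 - 0 = 30
LS = LF - duration = 30 - 7 = 23
Total float = LS - ES = 23 - 15 = 8

8


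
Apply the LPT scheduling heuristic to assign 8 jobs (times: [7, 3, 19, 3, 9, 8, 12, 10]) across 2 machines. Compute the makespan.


Sort jobs in decreasing order (LPT): [19, 12, 10, 9, 8, 7, 3, 3]
Assign each job to the least loaded machine:
  Machine 1: jobs [19, 9, 7], load = 35
  Machine 2: jobs [12, 10, 8, 3, 3], load = 36
Makespan = max load = 36

36


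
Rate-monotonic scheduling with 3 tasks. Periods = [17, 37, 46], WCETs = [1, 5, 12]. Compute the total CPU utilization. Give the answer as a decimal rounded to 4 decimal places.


Compute individual utilizations (exact fractions):
  Task 1: C/T = 1/17 (approx. 0.0588)
  Task 2: C/T = 5/37 (approx. 0.1351)
  Task 3: C/T = 12/46 = 6/23 (approx. 0.2609)
Total utilization U = 1/17 + 5/37 + 6/23 = 6580/14467
Rounded to 4 decimal places: U = 0.4548
RM (Liu & Layland) bound for 3 tasks = 0.779763; compare with U = 6580/14467 (approx. 0.454828)
U <= bound, so schedulable by RM sufficient condition.

0.4548


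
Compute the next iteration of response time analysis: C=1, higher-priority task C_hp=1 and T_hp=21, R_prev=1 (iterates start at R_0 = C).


R_next = C + ceil(R_prev / T_hp) * C_hp
ceil(1 / 21) = ceil(0.0476) = 1
Interference = 1 * 1 = 1
R_next = 1 + 1 = 2

2


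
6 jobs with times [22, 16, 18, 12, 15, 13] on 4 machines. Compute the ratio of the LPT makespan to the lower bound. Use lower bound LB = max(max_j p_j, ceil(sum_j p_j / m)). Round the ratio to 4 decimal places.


LPT order: [22, 18, 16, 15, 13, 12]
Machine loads after assignment: [22, 18, 28, 28]
LPT makespan = 28
Lower bound = max(max_job, ceil(total/4)) = max(22, 24) = 24
Ratio = 28 / 24 = 1.1667

1.1667


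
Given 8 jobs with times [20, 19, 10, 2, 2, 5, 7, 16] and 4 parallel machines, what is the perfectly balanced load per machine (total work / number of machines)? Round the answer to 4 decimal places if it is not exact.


Total processing time = 20 + 19 + 10 + 2 + 2 + 5 + 7 + 16 = 81
Number of machines = 4
Ideal balanced load = 81 / 4 = 20.25

20.25


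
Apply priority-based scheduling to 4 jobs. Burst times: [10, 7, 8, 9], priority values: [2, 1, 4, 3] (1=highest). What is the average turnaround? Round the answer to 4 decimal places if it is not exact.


Sort by priority (ascending = highest first):
Order: [(1, 7), (2, 10), (3, 9), (4, 8)]
Completion times:
  Priority 1, burst=7, C=7
  Priority 2, burst=10, C=17
  Priority 3, burst=9, C=26
  Priority 4, burst=8, C=34
Average turnaround = 84/4 = 21.0

21.0


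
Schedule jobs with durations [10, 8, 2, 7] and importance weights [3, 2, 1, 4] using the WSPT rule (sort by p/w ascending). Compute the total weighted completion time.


Compute p/w ratios and sort ascending (WSPT): [(7, 4), (2, 1), (10, 3), (8, 2)]
Compute weighted completion times:
  Job (p=7,w=4): C=7, w*C=4*7=28
  Job (p=2,w=1): C=9, w*C=1*9=9
  Job (p=10,w=3): C=19, w*C=3*19=57
  Job (p=8,w=2): C=27, w*C=2*27=54
Total weighted completion time = 148

148


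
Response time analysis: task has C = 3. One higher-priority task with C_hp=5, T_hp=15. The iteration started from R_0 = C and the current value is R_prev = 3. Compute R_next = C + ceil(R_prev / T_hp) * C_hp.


R_next = C + ceil(R_prev / T_hp) * C_hp
ceil(3 / 15) = ceil(0.2) = 1
Interference = 1 * 5 = 5
R_next = 3 + 5 = 8

8


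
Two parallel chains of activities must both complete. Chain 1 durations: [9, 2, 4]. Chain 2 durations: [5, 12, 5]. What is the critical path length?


Path A total = 9 + 2 + 4 = 15
Path B total = 5 + 12 + 5 = 22
Critical path = longest path = max(15, 22) = 22

22


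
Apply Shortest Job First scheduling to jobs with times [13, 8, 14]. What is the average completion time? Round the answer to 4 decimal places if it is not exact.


SJF order (ascending): [8, 13, 14]
Completion times:
  Job 1: burst=8, C=8
  Job 2: burst=13, C=21
  Job 3: burst=14, C=35
Average completion = 64/3 = 21.3333

21.3333


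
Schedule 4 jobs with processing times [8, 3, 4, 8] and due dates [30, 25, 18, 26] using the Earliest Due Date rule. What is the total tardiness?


Sort by due date (EDD order): [(4, 18), (3, 25), (8, 26), (8, 30)]
Compute completion times and tardiness:
  Job 1: p=4, d=18, C=4, tardiness=max(0,4-18)=0
  Job 2: p=3, d=25, C=7, tardiness=max(0,7-25)=0
  Job 3: p=8, d=26, C=15, tardiness=max(0,15-26)=0
  Job 4: p=8, d=30, C=23, tardiness=max(0,23-30)=0
Total tardiness = 0

0


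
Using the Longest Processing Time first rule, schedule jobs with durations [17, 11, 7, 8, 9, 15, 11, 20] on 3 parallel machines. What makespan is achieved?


Sort jobs in decreasing order (LPT): [20, 17, 15, 11, 11, 9, 8, 7]
Assign each job to the least loaded machine:
  Machine 1: jobs [20, 9], load = 29
  Machine 2: jobs [17, 11, 7], load = 35
  Machine 3: jobs [15, 11, 8], load = 34
Makespan = max load = 35

35


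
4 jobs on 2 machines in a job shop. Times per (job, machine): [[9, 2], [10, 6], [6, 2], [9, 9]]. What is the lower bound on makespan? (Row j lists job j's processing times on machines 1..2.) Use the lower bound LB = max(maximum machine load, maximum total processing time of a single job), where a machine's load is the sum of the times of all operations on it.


Machine loads:
  Machine 1: 9 + 10 + 6 + 9 = 34
  Machine 2: 2 + 6 + 2 + 9 = 19
Max machine load = 34
Job totals:
  Job 1: 11
  Job 2: 16
  Job 3: 8
  Job 4: 18
Max job total = 18
Lower bound = max(34, 18) = 34

34


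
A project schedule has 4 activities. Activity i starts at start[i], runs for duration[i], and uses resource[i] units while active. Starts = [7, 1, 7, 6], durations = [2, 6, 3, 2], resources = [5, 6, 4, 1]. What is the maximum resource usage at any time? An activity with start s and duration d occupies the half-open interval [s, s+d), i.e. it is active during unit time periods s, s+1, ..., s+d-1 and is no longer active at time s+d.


Each activity i is active on [start_i, start_i + duration_i).
Compute total resource usage per time slot:
  t=0: active resources = [], total = 0
  t=1: active resources = [6], total = 6
  t=2: active resources = [6], total = 6
  t=3: active resources = [6], total = 6
  t=4: active resources = [6], total = 6
  t=5: active resources = [6], total = 6
  t=6: active resources = [6, 1], total = 7
  t=7: active resources = [5, 4, 1], total = 10
  t=8: active resources = [5, 4], total = 9
  t=9: active resources = [4], total = 4
Peak resource demand = 10

10


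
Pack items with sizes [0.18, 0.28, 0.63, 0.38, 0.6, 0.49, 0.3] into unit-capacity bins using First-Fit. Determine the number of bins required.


Place items sequentially using First-Fit:
  Item 0.18 -> new Bin 1
  Item 0.28 -> Bin 1 (now 0.46)
  Item 0.63 -> new Bin 2
  Item 0.38 -> Bin 1 (now 0.84)
  Item 0.6 -> new Bin 3
  Item 0.49 -> new Bin 4
  Item 0.3 -> Bin 2 (now 0.93)
Total bins used = 4

4


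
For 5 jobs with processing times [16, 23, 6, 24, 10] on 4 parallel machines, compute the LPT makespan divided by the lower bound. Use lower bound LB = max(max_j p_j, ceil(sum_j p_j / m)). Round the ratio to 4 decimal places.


LPT order: [24, 23, 16, 10, 6]
Machine loads after assignment: [24, 23, 16, 16]
LPT makespan = 24
Lower bound = max(max_job, ceil(total/4)) = max(24, 20) = 24
Ratio = 24 / 24 = 1.0

1.0


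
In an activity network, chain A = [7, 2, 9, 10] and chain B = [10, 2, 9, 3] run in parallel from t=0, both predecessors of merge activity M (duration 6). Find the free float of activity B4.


ES(B4) = sum of predecessors on chain B = 21
EF(B4) = ES + duration = 21 + 3 = 24
Successor of B4 is M. ES(M) = max(sum(A), sum(B)) = max(28, 24) = 28
Free float = ES(successor) - EF(current) = 28 - 24 = 4

4


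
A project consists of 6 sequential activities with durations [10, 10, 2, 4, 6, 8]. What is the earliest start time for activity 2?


Activity 2 starts after activities 1 through 1 complete.
Predecessor durations: [10]
ES = 10 = 10

10


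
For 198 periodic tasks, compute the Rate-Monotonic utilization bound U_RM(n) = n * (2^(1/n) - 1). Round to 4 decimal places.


Compute 2^(1/198) = 1.0035068781
Subtract 1: 1.0035068781 - 1 = 0.0035068781
Multiply by n: 198 * 0.0035068781 = 0.6943618638
Round to 4 dp: 0.6944

0.6944


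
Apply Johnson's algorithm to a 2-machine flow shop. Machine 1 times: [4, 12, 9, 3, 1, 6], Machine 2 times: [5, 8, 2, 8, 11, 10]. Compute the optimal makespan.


Apply Johnson's rule:
  Group 1 (a <= b): [(5, 1, 11), (4, 3, 8), (1, 4, 5), (6, 6, 10)]
  Group 2 (a > b): [(2, 12, 8), (3, 9, 2)]
Optimal job order: [5, 4, 1, 6, 2, 3]
Schedule:
  Job 5: M1 done at 1, M2 done at 12
  Job 4: M1 done at 4, M2 done at 20
  Job 1: M1 done at 8, M2 done at 25
  Job 6: M1 done at 14, M2 done at 35
  Job 2: M1 done at 26, M2 done at 43
  Job 3: M1 done at 35, M2 done at 45
Makespan = 45

45


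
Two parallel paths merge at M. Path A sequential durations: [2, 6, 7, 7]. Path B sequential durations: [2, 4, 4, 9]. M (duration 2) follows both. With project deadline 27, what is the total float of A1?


Forward pass: ES(A1) = sum of predecessors on chain A = 0
EF = ES + duration = 0 + 2 = 2
Backward pass: LF(M) = deadline = 27; LS(M) = 27 - 2 = 25
LF(A1) = LS(M) - sum(successors on chain A) = 25 - 20 = 5
LS = LF - duration = 5 - 2 = 3
Total float = LS - ES = 3 - 0 = 3

3


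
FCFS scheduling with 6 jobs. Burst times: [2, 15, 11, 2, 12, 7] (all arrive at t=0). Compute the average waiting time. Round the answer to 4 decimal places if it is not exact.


FCFS order (as given): [2, 15, 11, 2, 12, 7]
Waiting times:
  Job 1: wait = 0
  Job 2: wait = 2
  Job 3: wait = 17
  Job 4: wait = 28
  Job 5: wait = 30
  Job 6: wait = 42
Sum of waiting times = 119
Average waiting time = 119/6 = 19.8333

19.8333


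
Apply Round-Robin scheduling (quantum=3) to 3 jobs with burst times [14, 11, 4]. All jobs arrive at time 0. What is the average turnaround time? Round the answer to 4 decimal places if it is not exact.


Time quantum = 3
Execution trace:
  J1 runs 3 units, time = 3
  J2 runs 3 units, time = 6
  J3 runs 3 units, time = 9
  J1 runs 3 units, time = 12
  J2 runs 3 units, time = 15
  J3 runs 1 units, time = 16
  J1 runs 3 units, time = 19
  J2 runs 3 units, time = 22
  J1 runs 3 units, time = 25
  J2 runs 2 units, time = 27
  J1 runs 2 units, time = 29
Finish times: [29, 27, 16]
Average turnaround = 72/3 = 24.0

24.0


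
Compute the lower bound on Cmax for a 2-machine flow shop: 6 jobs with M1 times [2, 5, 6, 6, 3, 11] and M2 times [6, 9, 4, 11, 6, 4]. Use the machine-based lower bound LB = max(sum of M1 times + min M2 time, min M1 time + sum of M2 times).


LB1 = sum(M1 times) + min(M2 times) = 33 + 4 = 37
LB2 = min(M1 times) + sum(M2 times) = 2 + 40 = 42
Lower bound = max(LB1, LB2) = max(37, 42) = 42

42


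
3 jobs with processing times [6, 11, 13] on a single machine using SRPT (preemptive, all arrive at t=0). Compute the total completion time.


Since all jobs arrive at t=0, SRPT equals SPT ordering.
SPT order: [6, 11, 13]
Completion times:
  Job 1: p=6, C=6
  Job 2: p=11, C=17
  Job 3: p=13, C=30
Total completion time = 6 + 17 + 30 = 53

53


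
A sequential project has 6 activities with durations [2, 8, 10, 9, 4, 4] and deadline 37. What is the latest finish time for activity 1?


LF(activity 1) = deadline - sum of successor durations
Successors: activities 2 through 6 with durations [8, 10, 9, 4, 4]
Sum of successor durations = 35
LF = 37 - 35 = 2

2


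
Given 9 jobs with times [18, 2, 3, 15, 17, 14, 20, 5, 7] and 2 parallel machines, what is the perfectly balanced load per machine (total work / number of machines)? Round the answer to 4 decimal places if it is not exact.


Total processing time = 18 + 2 + 3 + 15 + 17 + 14 + 20 + 5 + 7 = 101
Number of machines = 2
Ideal balanced load = 101 / 2 = 50.5

50.5


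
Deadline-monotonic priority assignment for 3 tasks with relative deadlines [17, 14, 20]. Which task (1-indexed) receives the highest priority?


Sort tasks by relative deadline (ascending):
  Task 2: deadline = 14
  Task 1: deadline = 17
  Task 3: deadline = 20
Priority order (highest first): [2, 1, 3]
Highest priority task = 2

2


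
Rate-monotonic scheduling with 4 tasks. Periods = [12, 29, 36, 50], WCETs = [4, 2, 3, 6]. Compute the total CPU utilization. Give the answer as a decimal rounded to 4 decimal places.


Compute individual utilizations (exact fractions):
  Task 1: C/T = 4/12 = 1/3 (approx. 0.3333)
  Task 2: C/T = 2/29 (approx. 0.069)
  Task 3: C/T = 3/36 = 1/12 (approx. 0.0833)
  Task 4: C/T = 6/50 = 3/25 (approx. 0.12)
Total utilization U = 1/3 + 2/29 + 1/12 + 3/25 = 5269/8700
Rounded to 4 decimal places: U = 0.6056
RM (Liu & Layland) bound for 4 tasks = 0.756828; compare with U = 5269/8700 (approx. 0.605632)
U <= bound, so schedulable by RM sufficient condition.

0.6056


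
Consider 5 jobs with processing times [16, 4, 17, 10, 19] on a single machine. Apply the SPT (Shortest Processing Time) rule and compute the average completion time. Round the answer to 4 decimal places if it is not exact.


Sort jobs by processing time (SPT order): [4, 10, 16, 17, 19]
Compute completion times sequentially:
  Job 1: processing = 4, completes at 4
  Job 2: processing = 10, completes at 14
  Job 3: processing = 16, completes at 30
  Job 4: processing = 17, completes at 47
  Job 5: processing = 19, completes at 66
Sum of completion times = 161
Average completion time = 161/5 = 32.2

32.2


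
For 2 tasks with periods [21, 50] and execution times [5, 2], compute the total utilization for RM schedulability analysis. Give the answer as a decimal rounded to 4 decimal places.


Compute individual utilizations (exact fractions):
  Task 1: C/T = 5/21 (approx. 0.2381)
  Task 2: C/T = 2/50 = 1/25 (approx. 0.04)
Total utilization U = 5/21 + 1/25 = 146/525
Rounded to 4 decimal places: U = 0.2781
RM (Liu & Layland) bound for 2 tasks = 0.828427; compare with U = 146/525 (approx. 0.278095)
U <= bound, so schedulable by RM sufficient condition.

0.2781


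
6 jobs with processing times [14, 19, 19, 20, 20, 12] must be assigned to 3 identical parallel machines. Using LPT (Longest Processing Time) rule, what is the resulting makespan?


Sort jobs in decreasing order (LPT): [20, 20, 19, 19, 14, 12]
Assign each job to the least loaded machine:
  Machine 1: jobs [20, 14], load = 34
  Machine 2: jobs [20, 12], load = 32
  Machine 3: jobs [19, 19], load = 38
Makespan = max load = 38

38


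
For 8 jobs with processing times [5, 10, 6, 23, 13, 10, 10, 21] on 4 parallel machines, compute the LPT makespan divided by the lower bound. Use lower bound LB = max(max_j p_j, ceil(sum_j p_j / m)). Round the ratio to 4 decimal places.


LPT order: [23, 21, 13, 10, 10, 10, 6, 5]
Machine loads after assignment: [23, 26, 23, 26]
LPT makespan = 26
Lower bound = max(max_job, ceil(total/4)) = max(23, 25) = 25
Ratio = 26 / 25 = 1.04

1.04


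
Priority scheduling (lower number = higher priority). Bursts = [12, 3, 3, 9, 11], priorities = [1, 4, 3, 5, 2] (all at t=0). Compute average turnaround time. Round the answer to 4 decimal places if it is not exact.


Sort by priority (ascending = highest first):
Order: [(1, 12), (2, 11), (3, 3), (4, 3), (5, 9)]
Completion times:
  Priority 1, burst=12, C=12
  Priority 2, burst=11, C=23
  Priority 3, burst=3, C=26
  Priority 4, burst=3, C=29
  Priority 5, burst=9, C=38
Average turnaround = 128/5 = 25.6

25.6


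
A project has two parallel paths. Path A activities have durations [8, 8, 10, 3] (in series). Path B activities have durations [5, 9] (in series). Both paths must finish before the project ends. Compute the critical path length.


Path A total = 8 + 8 + 10 + 3 = 29
Path B total = 5 + 9 = 14
Critical path = longest path = max(29, 14) = 29

29


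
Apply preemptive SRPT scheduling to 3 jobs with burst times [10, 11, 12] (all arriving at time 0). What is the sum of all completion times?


Since all jobs arrive at t=0, SRPT equals SPT ordering.
SPT order: [10, 11, 12]
Completion times:
  Job 1: p=10, C=10
  Job 2: p=11, C=21
  Job 3: p=12, C=33
Total completion time = 10 + 21 + 33 = 64

64


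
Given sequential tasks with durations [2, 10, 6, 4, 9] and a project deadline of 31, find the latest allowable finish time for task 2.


LF(activity 2) = deadline - sum of successor durations
Successors: activities 3 through 5 with durations [6, 4, 9]
Sum of successor durations = 19
LF = 31 - 19 = 12

12


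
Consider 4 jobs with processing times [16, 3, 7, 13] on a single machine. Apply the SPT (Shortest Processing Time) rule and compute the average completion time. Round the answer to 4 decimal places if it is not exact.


Sort jobs by processing time (SPT order): [3, 7, 13, 16]
Compute completion times sequentially:
  Job 1: processing = 3, completes at 3
  Job 2: processing = 7, completes at 10
  Job 3: processing = 13, completes at 23
  Job 4: processing = 16, completes at 39
Sum of completion times = 75
Average completion time = 75/4 = 18.75

18.75


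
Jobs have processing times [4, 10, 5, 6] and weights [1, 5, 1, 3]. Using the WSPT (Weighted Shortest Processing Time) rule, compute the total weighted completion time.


Compute p/w ratios and sort ascending (WSPT): [(10, 5), (6, 3), (4, 1), (5, 1)]
Compute weighted completion times:
  Job (p=10,w=5): C=10, w*C=5*10=50
  Job (p=6,w=3): C=16, w*C=3*16=48
  Job (p=4,w=1): C=20, w*C=1*20=20
  Job (p=5,w=1): C=25, w*C=1*25=25
Total weighted completion time = 143

143


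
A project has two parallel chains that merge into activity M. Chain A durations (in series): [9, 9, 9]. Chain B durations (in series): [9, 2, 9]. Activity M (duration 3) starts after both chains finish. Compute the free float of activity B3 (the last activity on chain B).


ES(B3) = sum of predecessors on chain B = 11
EF(B3) = ES + duration = 11 + 9 = 20
Successor of B3 is M. ES(M) = max(sum(A), sum(B)) = max(27, 20) = 27
Free float = ES(successor) - EF(current) = 27 - 20 = 7

7


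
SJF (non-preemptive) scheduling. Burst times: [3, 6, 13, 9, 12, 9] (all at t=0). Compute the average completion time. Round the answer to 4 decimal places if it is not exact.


SJF order (ascending): [3, 6, 9, 9, 12, 13]
Completion times:
  Job 1: burst=3, C=3
  Job 2: burst=6, C=9
  Job 3: burst=9, C=18
  Job 4: burst=9, C=27
  Job 5: burst=12, C=39
  Job 6: burst=13, C=52
Average completion = 148/6 = 24.6667

24.6667


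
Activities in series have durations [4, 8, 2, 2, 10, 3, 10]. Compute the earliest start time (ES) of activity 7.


Activity 7 starts after activities 1 through 6 complete.
Predecessor durations: [4, 8, 2, 2, 10, 3]
ES = 4 + 8 + 2 + 2 + 10 + 3 = 29

29


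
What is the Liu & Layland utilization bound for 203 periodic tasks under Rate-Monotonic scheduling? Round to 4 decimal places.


Compute 2^(1/203) = 1.0034203542
Subtract 1: 1.0034203542 - 1 = 0.0034203542
Multiply by n: 203 * 0.0034203542 = 0.6943319026
Round to 4 dp: 0.6943

0.6943


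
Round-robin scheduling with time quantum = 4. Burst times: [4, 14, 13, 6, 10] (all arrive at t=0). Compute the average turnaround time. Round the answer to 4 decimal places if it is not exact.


Time quantum = 4
Execution trace:
  J1 runs 4 units, time = 4
  J2 runs 4 units, time = 8
  J3 runs 4 units, time = 12
  J4 runs 4 units, time = 16
  J5 runs 4 units, time = 20
  J2 runs 4 units, time = 24
  J3 runs 4 units, time = 28
  J4 runs 2 units, time = 30
  J5 runs 4 units, time = 34
  J2 runs 4 units, time = 38
  J3 runs 4 units, time = 42
  J5 runs 2 units, time = 44
  J2 runs 2 units, time = 46
  J3 runs 1 units, time = 47
Finish times: [4, 46, 47, 30, 44]
Average turnaround = 171/5 = 34.2

34.2


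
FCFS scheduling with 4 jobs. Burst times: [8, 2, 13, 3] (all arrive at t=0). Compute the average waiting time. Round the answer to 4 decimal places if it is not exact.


FCFS order (as given): [8, 2, 13, 3]
Waiting times:
  Job 1: wait = 0
  Job 2: wait = 8
  Job 3: wait = 10
  Job 4: wait = 23
Sum of waiting times = 41
Average waiting time = 41/4 = 10.25

10.25


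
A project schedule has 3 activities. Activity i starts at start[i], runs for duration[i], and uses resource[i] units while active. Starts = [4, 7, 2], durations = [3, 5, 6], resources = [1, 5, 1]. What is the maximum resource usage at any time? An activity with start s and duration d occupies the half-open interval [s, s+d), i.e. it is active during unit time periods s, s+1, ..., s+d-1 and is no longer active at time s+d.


Each activity i is active on [start_i, start_i + duration_i).
Compute total resource usage per time slot:
  t=0: active resources = [], total = 0
  t=1: active resources = [], total = 0
  t=2: active resources = [1], total = 1
  t=3: active resources = [1], total = 1
  t=4: active resources = [1, 1], total = 2
  t=5: active resources = [1, 1], total = 2
  t=6: active resources = [1, 1], total = 2
  t=7: active resources = [5, 1], total = 6
  t=8: active resources = [5], total = 5
  t=9: active resources = [5], total = 5
  t=10: active resources = [5], total = 5
  t=11: active resources = [5], total = 5
Peak resource demand = 6

6


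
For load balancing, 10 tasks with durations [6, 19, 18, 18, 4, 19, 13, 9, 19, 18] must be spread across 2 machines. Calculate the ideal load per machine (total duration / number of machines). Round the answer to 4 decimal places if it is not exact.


Total processing time = 6 + 19 + 18 + 18 + 4 + 19 + 13 + 9 + 19 + 18 = 143
Number of machines = 2
Ideal balanced load = 143 / 2 = 71.5

71.5


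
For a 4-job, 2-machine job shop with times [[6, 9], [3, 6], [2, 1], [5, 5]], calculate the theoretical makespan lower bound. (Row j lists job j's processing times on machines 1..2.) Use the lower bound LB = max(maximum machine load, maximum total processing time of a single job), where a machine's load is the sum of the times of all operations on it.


Machine loads:
  Machine 1: 6 + 3 + 2 + 5 = 16
  Machine 2: 9 + 6 + 1 + 5 = 21
Max machine load = 21
Job totals:
  Job 1: 15
  Job 2: 9
  Job 3: 3
  Job 4: 10
Max job total = 15
Lower bound = max(21, 15) = 21

21


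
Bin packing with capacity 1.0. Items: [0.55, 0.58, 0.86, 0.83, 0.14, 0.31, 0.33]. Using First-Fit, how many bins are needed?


Place items sequentially using First-Fit:
  Item 0.55 -> new Bin 1
  Item 0.58 -> new Bin 2
  Item 0.86 -> new Bin 3
  Item 0.83 -> new Bin 4
  Item 0.14 -> Bin 1 (now 0.69)
  Item 0.31 -> Bin 1 (now 1.0)
  Item 0.33 -> Bin 2 (now 0.91)
Total bins used = 4

4


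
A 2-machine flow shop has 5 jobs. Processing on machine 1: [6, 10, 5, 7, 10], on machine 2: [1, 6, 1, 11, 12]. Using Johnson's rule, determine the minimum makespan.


Apply Johnson's rule:
  Group 1 (a <= b): [(4, 7, 11), (5, 10, 12)]
  Group 2 (a > b): [(2, 10, 6), (1, 6, 1), (3, 5, 1)]
Optimal job order: [4, 5, 2, 1, 3]
Schedule:
  Job 4: M1 done at 7, M2 done at 18
  Job 5: M1 done at 17, M2 done at 30
  Job 2: M1 done at 27, M2 done at 36
  Job 1: M1 done at 33, M2 done at 37
  Job 3: M1 done at 38, M2 done at 39
Makespan = 39

39


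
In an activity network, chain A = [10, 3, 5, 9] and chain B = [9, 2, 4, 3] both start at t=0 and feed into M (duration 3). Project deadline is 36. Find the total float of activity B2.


Forward pass: ES(B2) = sum of predecessors on chain B = 9
EF = ES + duration = 9 + 2 = 11
Backward pass: LF(M) = deadline = 36; LS(M) = 36 - 3 = 33
LF(B2) = LS(M) - sum(successors on chain B) = 33 - 7 = 26
LS = LF - duration = 26 - 2 = 24
Total float = LS - ES = 24 - 9 = 15

15


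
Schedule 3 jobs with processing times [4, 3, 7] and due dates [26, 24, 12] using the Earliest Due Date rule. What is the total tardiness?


Sort by due date (EDD order): [(7, 12), (3, 24), (4, 26)]
Compute completion times and tardiness:
  Job 1: p=7, d=12, C=7, tardiness=max(0,7-12)=0
  Job 2: p=3, d=24, C=10, tardiness=max(0,10-24)=0
  Job 3: p=4, d=26, C=14, tardiness=max(0,14-26)=0
Total tardiness = 0

0


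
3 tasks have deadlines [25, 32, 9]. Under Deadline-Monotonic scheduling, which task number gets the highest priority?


Sort tasks by relative deadline (ascending):
  Task 3: deadline = 9
  Task 1: deadline = 25
  Task 2: deadline = 32
Priority order (highest first): [3, 1, 2]
Highest priority task = 3

3


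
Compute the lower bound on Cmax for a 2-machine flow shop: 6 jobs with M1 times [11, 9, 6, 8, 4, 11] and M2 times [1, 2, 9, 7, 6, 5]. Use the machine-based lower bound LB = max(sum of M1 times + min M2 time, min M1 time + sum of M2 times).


LB1 = sum(M1 times) + min(M2 times) = 49 + 1 = 50
LB2 = min(M1 times) + sum(M2 times) = 4 + 30 = 34
Lower bound = max(LB1, LB2) = max(50, 34) = 50

50


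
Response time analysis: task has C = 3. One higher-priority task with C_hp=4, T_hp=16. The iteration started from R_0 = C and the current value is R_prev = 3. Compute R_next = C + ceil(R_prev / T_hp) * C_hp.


R_next = C + ceil(R_prev / T_hp) * C_hp
ceil(3 / 16) = ceil(0.1875) = 1
Interference = 1 * 4 = 4
R_next = 3 + 4 = 7

7


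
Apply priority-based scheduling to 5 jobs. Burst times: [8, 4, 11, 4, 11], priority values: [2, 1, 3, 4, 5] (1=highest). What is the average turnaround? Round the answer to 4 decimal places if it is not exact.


Sort by priority (ascending = highest first):
Order: [(1, 4), (2, 8), (3, 11), (4, 4), (5, 11)]
Completion times:
  Priority 1, burst=4, C=4
  Priority 2, burst=8, C=12
  Priority 3, burst=11, C=23
  Priority 4, burst=4, C=27
  Priority 5, burst=11, C=38
Average turnaround = 104/5 = 20.8

20.8


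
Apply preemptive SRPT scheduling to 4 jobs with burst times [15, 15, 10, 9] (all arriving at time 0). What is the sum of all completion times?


Since all jobs arrive at t=0, SRPT equals SPT ordering.
SPT order: [9, 10, 15, 15]
Completion times:
  Job 1: p=9, C=9
  Job 2: p=10, C=19
  Job 3: p=15, C=34
  Job 4: p=15, C=49
Total completion time = 9 + 19 + 34 + 49 = 111

111


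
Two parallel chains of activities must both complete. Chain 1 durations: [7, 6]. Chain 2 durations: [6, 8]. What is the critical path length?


Path A total = 7 + 6 = 13
Path B total = 6 + 8 = 14
Critical path = longest path = max(13, 14) = 14

14


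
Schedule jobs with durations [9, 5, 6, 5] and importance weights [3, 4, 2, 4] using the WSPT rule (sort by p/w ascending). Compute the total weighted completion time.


Compute p/w ratios and sort ascending (WSPT): [(5, 4), (5, 4), (9, 3), (6, 2)]
Compute weighted completion times:
  Job (p=5,w=4): C=5, w*C=4*5=20
  Job (p=5,w=4): C=10, w*C=4*10=40
  Job (p=9,w=3): C=19, w*C=3*19=57
  Job (p=6,w=2): C=25, w*C=2*25=50
Total weighted completion time = 167

167


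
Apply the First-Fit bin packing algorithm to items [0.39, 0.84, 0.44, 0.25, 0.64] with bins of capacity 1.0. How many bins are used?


Place items sequentially using First-Fit:
  Item 0.39 -> new Bin 1
  Item 0.84 -> new Bin 2
  Item 0.44 -> Bin 1 (now 0.83)
  Item 0.25 -> new Bin 3
  Item 0.64 -> Bin 3 (now 0.89)
Total bins used = 3

3


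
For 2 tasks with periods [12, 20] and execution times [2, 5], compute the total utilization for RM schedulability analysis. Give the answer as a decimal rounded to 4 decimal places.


Compute individual utilizations (exact fractions):
  Task 1: C/T = 2/12 = 1/6 (approx. 0.1667)
  Task 2: C/T = 5/20 = 1/4 (approx. 0.25)
Total utilization U = 1/6 + 1/4 = 5/12
Rounded to 4 decimal places: U = 0.4167
RM (Liu & Layland) bound for 2 tasks = 0.828427; compare with U = 5/12 (approx. 0.416667)
U <= bound, so schedulable by RM sufficient condition.

0.4167


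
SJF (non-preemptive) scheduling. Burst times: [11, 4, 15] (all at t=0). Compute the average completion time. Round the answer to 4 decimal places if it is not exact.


SJF order (ascending): [4, 11, 15]
Completion times:
  Job 1: burst=4, C=4
  Job 2: burst=11, C=15
  Job 3: burst=15, C=30
Average completion = 49/3 = 16.3333

16.3333


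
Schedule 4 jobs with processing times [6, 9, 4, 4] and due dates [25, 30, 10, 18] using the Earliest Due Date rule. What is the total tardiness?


Sort by due date (EDD order): [(4, 10), (4, 18), (6, 25), (9, 30)]
Compute completion times and tardiness:
  Job 1: p=4, d=10, C=4, tardiness=max(0,4-10)=0
  Job 2: p=4, d=18, C=8, tardiness=max(0,8-18)=0
  Job 3: p=6, d=25, C=14, tardiness=max(0,14-25)=0
  Job 4: p=9, d=30, C=23, tardiness=max(0,23-30)=0
Total tardiness = 0

0


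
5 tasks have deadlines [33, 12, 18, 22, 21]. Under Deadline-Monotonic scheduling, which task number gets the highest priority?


Sort tasks by relative deadline (ascending):
  Task 2: deadline = 12
  Task 3: deadline = 18
  Task 5: deadline = 21
  Task 4: deadline = 22
  Task 1: deadline = 33
Priority order (highest first): [2, 3, 5, 4, 1]
Highest priority task = 2

2


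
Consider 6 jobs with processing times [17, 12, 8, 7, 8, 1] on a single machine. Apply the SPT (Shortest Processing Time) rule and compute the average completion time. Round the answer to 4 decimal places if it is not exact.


Sort jobs by processing time (SPT order): [1, 7, 8, 8, 12, 17]
Compute completion times sequentially:
  Job 1: processing = 1, completes at 1
  Job 2: processing = 7, completes at 8
  Job 3: processing = 8, completes at 16
  Job 4: processing = 8, completes at 24
  Job 5: processing = 12, completes at 36
  Job 6: processing = 17, completes at 53
Sum of completion times = 138
Average completion time = 138/6 = 23.0

23.0


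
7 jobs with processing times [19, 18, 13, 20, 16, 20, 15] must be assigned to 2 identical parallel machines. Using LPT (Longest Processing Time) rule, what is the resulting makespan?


Sort jobs in decreasing order (LPT): [20, 20, 19, 18, 16, 15, 13]
Assign each job to the least loaded machine:
  Machine 1: jobs [20, 19, 15, 13], load = 67
  Machine 2: jobs [20, 18, 16], load = 54
Makespan = max load = 67

67


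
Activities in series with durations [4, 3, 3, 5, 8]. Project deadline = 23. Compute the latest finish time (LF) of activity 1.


LF(activity 1) = deadline - sum of successor durations
Successors: activities 2 through 5 with durations [3, 3, 5, 8]
Sum of successor durations = 19
LF = 23 - 19 = 4

4


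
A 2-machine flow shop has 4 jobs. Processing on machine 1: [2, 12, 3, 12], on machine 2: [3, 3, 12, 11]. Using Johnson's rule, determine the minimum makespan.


Apply Johnson's rule:
  Group 1 (a <= b): [(1, 2, 3), (3, 3, 12)]
  Group 2 (a > b): [(4, 12, 11), (2, 12, 3)]
Optimal job order: [1, 3, 4, 2]
Schedule:
  Job 1: M1 done at 2, M2 done at 5
  Job 3: M1 done at 5, M2 done at 17
  Job 4: M1 done at 17, M2 done at 28
  Job 2: M1 done at 29, M2 done at 32
Makespan = 32

32


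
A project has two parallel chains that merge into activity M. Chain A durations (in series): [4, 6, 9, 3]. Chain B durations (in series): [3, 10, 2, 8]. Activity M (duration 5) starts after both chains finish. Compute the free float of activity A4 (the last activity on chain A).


ES(A4) = sum of predecessors on chain A = 19
EF(A4) = ES + duration = 19 + 3 = 22
Successor of A4 is M. ES(M) = max(sum(A), sum(B)) = max(22, 23) = 23
Free float = ES(successor) - EF(current) = 23 - 22 = 1

1


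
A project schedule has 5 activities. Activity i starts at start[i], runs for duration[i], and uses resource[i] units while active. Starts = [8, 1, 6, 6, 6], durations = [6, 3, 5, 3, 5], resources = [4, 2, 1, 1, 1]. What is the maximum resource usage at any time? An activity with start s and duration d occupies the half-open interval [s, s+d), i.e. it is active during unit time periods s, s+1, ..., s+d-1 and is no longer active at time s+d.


Each activity i is active on [start_i, start_i + duration_i).
Compute total resource usage per time slot:
  t=0: active resources = [], total = 0
  t=1: active resources = [2], total = 2
  t=2: active resources = [2], total = 2
  t=3: active resources = [2], total = 2
  t=4: active resources = [], total = 0
  t=5: active resources = [], total = 0
  t=6: active resources = [1, 1, 1], total = 3
  t=7: active resources = [1, 1, 1], total = 3
  t=8: active resources = [4, 1, 1, 1], total = 7
  t=9: active resources = [4, 1, 1], total = 6
  t=10: active resources = [4, 1, 1], total = 6
  t=11: active resources = [4], total = 4
  t=12: active resources = [4], total = 4
  t=13: active resources = [4], total = 4
Peak resource demand = 7

7


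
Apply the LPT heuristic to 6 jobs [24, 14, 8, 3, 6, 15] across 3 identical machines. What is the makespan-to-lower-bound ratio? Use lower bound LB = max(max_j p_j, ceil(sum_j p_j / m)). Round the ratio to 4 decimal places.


LPT order: [24, 15, 14, 8, 6, 3]
Machine loads after assignment: [24, 24, 22]
LPT makespan = 24
Lower bound = max(max_job, ceil(total/3)) = max(24, 24) = 24
Ratio = 24 / 24 = 1.0

1.0


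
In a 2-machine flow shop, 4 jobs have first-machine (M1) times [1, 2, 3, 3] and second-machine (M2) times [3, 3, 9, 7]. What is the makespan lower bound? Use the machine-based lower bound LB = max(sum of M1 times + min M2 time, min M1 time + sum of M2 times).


LB1 = sum(M1 times) + min(M2 times) = 9 + 3 = 12
LB2 = min(M1 times) + sum(M2 times) = 1 + 22 = 23
Lower bound = max(LB1, LB2) = max(12, 23) = 23

23


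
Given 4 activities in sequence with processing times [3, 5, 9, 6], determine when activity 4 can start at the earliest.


Activity 4 starts after activities 1 through 3 complete.
Predecessor durations: [3, 5, 9]
ES = 3 + 5 + 9 = 17

17


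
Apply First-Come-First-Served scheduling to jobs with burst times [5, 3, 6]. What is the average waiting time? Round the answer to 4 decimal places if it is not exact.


FCFS order (as given): [5, 3, 6]
Waiting times:
  Job 1: wait = 0
  Job 2: wait = 5
  Job 3: wait = 8
Sum of waiting times = 13
Average waiting time = 13/3 = 4.3333

4.3333


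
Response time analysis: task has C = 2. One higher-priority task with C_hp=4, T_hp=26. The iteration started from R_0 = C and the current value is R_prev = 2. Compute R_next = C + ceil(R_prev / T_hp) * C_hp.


R_next = C + ceil(R_prev / T_hp) * C_hp
ceil(2 / 26) = ceil(0.0769) = 1
Interference = 1 * 4 = 4
R_next = 2 + 4 = 6

6


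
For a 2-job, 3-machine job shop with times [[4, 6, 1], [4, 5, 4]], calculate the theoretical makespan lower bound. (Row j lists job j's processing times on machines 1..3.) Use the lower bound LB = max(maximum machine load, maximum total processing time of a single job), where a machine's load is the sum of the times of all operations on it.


Machine loads:
  Machine 1: 4 + 4 = 8
  Machine 2: 6 + 5 = 11
  Machine 3: 1 + 4 = 5
Max machine load = 11
Job totals:
  Job 1: 11
  Job 2: 13
Max job total = 13
Lower bound = max(11, 13) = 13

13


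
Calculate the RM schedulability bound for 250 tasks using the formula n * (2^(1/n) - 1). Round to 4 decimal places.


Compute 2^(1/250) = 1.0027764359
Subtract 1: 1.0027764359 - 1 = 0.0027764359
Multiply by n: 250 * 0.0027764359 = 0.6941089750
Round to 4 dp: 0.6941

0.6941


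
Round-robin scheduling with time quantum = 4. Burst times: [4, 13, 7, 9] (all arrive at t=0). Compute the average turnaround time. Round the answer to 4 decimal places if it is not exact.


Time quantum = 4
Execution trace:
  J1 runs 4 units, time = 4
  J2 runs 4 units, time = 8
  J3 runs 4 units, time = 12
  J4 runs 4 units, time = 16
  J2 runs 4 units, time = 20
  J3 runs 3 units, time = 23
  J4 runs 4 units, time = 27
  J2 runs 4 units, time = 31
  J4 runs 1 units, time = 32
  J2 runs 1 units, time = 33
Finish times: [4, 33, 23, 32]
Average turnaround = 92/4 = 23.0

23.0


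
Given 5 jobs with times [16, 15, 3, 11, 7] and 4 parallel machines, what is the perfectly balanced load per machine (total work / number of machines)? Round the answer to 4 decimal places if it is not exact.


Total processing time = 16 + 15 + 3 + 11 + 7 = 52
Number of machines = 4
Ideal balanced load = 52 / 4 = 13.0

13.0


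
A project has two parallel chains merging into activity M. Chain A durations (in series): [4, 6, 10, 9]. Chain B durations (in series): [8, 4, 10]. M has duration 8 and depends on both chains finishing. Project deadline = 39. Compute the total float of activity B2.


Forward pass: ES(B2) = sum of predecessors on chain B = 8
EF = ES + duration = 8 + 4 = 12
Backward pass: LF(M) = deadline = 39; LS(M) = 39 - 8 = 31
LF(B2) = LS(M) - sum(successors on chain B) = 31 - 10 = 21
LS = LF - duration = 21 - 4 = 17
Total float = LS - ES = 17 - 8 = 9

9


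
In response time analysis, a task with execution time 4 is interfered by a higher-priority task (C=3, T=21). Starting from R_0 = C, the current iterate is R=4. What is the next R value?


R_next = C + ceil(R_prev / T_hp) * C_hp
ceil(4 / 21) = ceil(0.1905) = 1
Interference = 1 * 3 = 3
R_next = 4 + 3 = 7

7


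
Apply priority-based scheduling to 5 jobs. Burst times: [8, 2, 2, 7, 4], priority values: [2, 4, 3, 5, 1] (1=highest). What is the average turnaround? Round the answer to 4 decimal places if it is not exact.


Sort by priority (ascending = highest first):
Order: [(1, 4), (2, 8), (3, 2), (4, 2), (5, 7)]
Completion times:
  Priority 1, burst=4, C=4
  Priority 2, burst=8, C=12
  Priority 3, burst=2, C=14
  Priority 4, burst=2, C=16
  Priority 5, burst=7, C=23
Average turnaround = 69/5 = 13.8

13.8


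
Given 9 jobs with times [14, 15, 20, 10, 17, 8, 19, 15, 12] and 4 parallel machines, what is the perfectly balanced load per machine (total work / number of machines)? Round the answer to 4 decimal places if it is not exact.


Total processing time = 14 + 15 + 20 + 10 + 17 + 8 + 19 + 15 + 12 = 130
Number of machines = 4
Ideal balanced load = 130 / 4 = 32.5

32.5
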